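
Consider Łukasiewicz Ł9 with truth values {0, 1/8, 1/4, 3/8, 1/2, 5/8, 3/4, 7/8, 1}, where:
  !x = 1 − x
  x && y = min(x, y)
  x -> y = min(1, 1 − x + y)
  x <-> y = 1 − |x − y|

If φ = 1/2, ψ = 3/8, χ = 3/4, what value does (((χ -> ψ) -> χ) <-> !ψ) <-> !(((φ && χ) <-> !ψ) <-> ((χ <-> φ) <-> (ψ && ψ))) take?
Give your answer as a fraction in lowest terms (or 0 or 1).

χ -> ψ = 3/4 -> 3/8 = 5/8
(χ -> ψ) -> χ = 5/8 -> 3/4 = 1
!ψ = !3/8 = 5/8
((χ -> ψ) -> χ) <-> !ψ = 1 <-> 5/8 = 5/8
φ && χ = 1/2 && 3/4 = 1/2
!ψ = !3/8 = 5/8
(φ && χ) <-> !ψ = 1/2 <-> 5/8 = 7/8
χ <-> φ = 3/4 <-> 1/2 = 3/4
ψ && ψ = 3/8 && 3/8 = 3/8
(χ <-> φ) <-> (ψ && ψ) = 3/4 <-> 3/8 = 5/8
((φ && χ) <-> !ψ) <-> ((χ <-> φ) <-> (ψ && ψ)) = 7/8 <-> 5/8 = 3/4
!(((φ && χ) <-> !ψ) <-> ((χ <-> φ) <-> (ψ && ψ))) = !3/4 = 1/4
(((χ -> ψ) -> χ) <-> !ψ) <-> !(((φ && χ) <-> !ψ) <-> ((χ <-> φ) <-> (ψ && ψ))) = 5/8 <-> 1/4 = 5/8

5/8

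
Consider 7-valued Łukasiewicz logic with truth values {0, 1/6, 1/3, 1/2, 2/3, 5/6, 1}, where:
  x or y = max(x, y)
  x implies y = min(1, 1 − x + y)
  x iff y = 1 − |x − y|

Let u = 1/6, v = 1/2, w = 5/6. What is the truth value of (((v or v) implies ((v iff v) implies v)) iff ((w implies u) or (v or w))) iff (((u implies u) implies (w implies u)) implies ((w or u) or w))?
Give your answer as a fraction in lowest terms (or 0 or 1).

5/6

v or v = 1/2 or 1/2 = 1/2
v iff v = 1/2 iff 1/2 = 1
(v iff v) implies v = 1 implies 1/2 = 1/2
(v or v) implies ((v iff v) implies v) = 1/2 implies 1/2 = 1
w implies u = 5/6 implies 1/6 = 1/3
v or w = 1/2 or 5/6 = 5/6
(w implies u) or (v or w) = 1/3 or 5/6 = 5/6
((v or v) implies ((v iff v) implies v)) iff ((w implies u) or (v or w)) = 1 iff 5/6 = 5/6
u implies u = 1/6 implies 1/6 = 1
w implies u = 5/6 implies 1/6 = 1/3
(u implies u) implies (w implies u) = 1 implies 1/3 = 1/3
w or u = 5/6 or 1/6 = 5/6
(w or u) or w = 5/6 or 5/6 = 5/6
((u implies u) implies (w implies u)) implies ((w or u) or w) = 1/3 implies 5/6 = 1
(((v or v) implies ((v iff v) implies v)) iff ((w implies u) or (v or w))) iff (((u implies u) implies (w implies u)) implies ((w or u) or w)) = 5/6 iff 1 = 5/6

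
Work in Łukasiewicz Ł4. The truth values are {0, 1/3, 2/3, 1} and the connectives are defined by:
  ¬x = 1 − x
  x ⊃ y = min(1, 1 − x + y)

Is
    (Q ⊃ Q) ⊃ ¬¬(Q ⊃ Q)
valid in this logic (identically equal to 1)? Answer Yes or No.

Yes

Q = 0 ↦ 1
Q = 1/3 ↦ 1
Q = 2/3 ↦ 1
Q = 1 ↦ 1
Every assignment gives a value ≥ 1.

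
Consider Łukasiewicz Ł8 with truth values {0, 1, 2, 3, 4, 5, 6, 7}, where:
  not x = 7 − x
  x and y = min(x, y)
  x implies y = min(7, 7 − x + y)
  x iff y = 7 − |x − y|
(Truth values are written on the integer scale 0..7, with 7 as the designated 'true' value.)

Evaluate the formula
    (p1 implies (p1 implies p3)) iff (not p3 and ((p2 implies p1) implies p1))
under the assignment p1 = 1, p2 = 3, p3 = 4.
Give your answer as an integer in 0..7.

3

p1 implies p3 = 1 implies 4 = 7
p1 implies (p1 implies p3) = 1 implies 7 = 7
not p3 = not 4 = 3
p2 implies p1 = 3 implies 1 = 5
(p2 implies p1) implies p1 = 5 implies 1 = 3
not p3 and ((p2 implies p1) implies p1) = 3 and 3 = 3
(p1 implies (p1 implies p3)) iff (not p3 and ((p2 implies p1) implies p1)) = 7 iff 3 = 3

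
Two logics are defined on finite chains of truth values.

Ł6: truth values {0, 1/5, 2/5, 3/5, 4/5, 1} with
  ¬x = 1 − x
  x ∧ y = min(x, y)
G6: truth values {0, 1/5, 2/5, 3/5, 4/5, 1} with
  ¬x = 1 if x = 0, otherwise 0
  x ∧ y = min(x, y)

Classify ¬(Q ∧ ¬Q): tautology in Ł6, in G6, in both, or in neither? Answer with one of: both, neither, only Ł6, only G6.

In Ł6: at Q = 1/5 the value is 4/5 — not a tautology.
In G6: every assignment gives 1 — tautology.

only G6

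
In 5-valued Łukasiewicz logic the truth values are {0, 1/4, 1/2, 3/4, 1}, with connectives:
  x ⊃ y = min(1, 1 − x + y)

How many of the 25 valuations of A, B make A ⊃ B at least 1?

value 1: 15 assignments (counts)
value 3/4: 4 assignments
value 1/2: 3 assignments
value 1/4: 2 assignments
value 0: 1 assignment
So 15 of the 25 assignments meet the threshold.

15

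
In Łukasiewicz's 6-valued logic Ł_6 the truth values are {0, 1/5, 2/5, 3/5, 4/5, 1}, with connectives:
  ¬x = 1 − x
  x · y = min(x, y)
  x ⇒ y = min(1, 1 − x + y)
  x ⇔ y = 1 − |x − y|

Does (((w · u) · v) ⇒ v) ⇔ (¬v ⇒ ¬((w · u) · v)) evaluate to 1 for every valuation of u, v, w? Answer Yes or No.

Yes

At u = 1/5, v = 2/5, w = 1/5, for instance:
w · u = 1/5 · 1/5 = 1/5
(w · u) · v = 1/5 · 2/5 = 1/5
((w · u) · v) ⇒ v = 1/5 ⇒ 2/5 = 1
¬v = ¬2/5 = 3/5
¬((w · u) · v) = ¬1/5 = 4/5
¬v ⇒ ¬((w · u) · v) = 3/5 ⇒ 4/5 = 1
(((w · u) · v) ⇒ v) ⇔ (¬v ⇒ ¬((w · u) · v)) = 1 ⇔ 1 = 1
and checking the remaining 215 assignments likewise gives ≥ 1 in every case.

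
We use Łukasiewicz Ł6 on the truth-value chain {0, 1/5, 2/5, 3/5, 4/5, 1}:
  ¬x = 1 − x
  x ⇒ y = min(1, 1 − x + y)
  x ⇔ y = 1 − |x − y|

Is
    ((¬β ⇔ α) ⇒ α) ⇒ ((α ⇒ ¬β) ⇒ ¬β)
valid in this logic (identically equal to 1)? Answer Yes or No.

Counterexample: take α = 1/5, β = 1.
¬β = ¬1 = 0
¬β ⇔ α = 0 ⇔ 1/5 = 4/5
(¬β ⇔ α) ⇒ α = 4/5 ⇒ 1/5 = 2/5
¬β = ¬1 = 0
α ⇒ ¬β = 1/5 ⇒ 0 = 4/5
¬β = ¬1 = 0
(α ⇒ ¬β) ⇒ ¬β = 4/5 ⇒ 0 = 1/5
((¬β ⇔ α) ⇒ α) ⇒ ((α ⇒ ¬β) ⇒ ¬β) = 2/5 ⇒ 1/5 = 4/5
This gives 4/5 ≠ 1.

No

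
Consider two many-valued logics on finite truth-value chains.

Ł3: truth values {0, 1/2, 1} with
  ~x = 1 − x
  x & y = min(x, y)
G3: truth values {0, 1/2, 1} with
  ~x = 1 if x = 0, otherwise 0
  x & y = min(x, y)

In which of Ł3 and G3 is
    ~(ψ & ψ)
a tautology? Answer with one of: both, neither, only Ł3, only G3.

neither

In Ł3: at ψ = 1/2 the value is 1/2 — not a tautology.
In G3: at ψ = 1/2 the value is 0 — not a tautology.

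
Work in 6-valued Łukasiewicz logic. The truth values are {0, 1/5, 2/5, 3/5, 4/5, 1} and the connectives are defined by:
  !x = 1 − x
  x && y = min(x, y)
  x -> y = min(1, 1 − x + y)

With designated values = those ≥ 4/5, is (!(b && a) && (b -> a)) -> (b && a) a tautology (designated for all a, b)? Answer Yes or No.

No

Counterexample: take a = 0, b = 0.
b && a = 0 && 0 = 0
!(b && a) = !0 = 1
b -> a = 0 -> 0 = 1
!(b && a) && (b -> a) = 1 && 1 = 1
b && a = 0 && 0 = 0
(!(b && a) && (b -> a)) -> (b && a) = 1 -> 0 = 0
This gives 0, which is below 4/5.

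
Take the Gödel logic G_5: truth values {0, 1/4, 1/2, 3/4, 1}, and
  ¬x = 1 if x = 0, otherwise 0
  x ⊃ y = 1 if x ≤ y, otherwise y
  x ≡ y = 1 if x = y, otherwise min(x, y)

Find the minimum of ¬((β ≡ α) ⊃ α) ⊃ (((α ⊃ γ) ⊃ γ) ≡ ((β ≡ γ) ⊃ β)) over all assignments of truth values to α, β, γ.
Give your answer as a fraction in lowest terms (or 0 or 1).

Take α = 0, β = 0, γ = 1/4:
β ≡ α = 0 ≡ 0 = 1
(β ≡ α) ⊃ α = 1 ⊃ 0 = 0
¬((β ≡ α) ⊃ α) = ¬0 = 1
α ⊃ γ = 0 ⊃ 1/4 = 1
(α ⊃ γ) ⊃ γ = 1 ⊃ 1/4 = 1/4
β ≡ γ = 0 ≡ 1/4 = 0
(β ≡ γ) ⊃ β = 0 ⊃ 0 = 1
((α ⊃ γ) ⊃ γ) ≡ ((β ≡ γ) ⊃ β) = 1/4 ≡ 1 = 1/4
¬((β ≡ α) ⊃ α) ⊃ (((α ⊃ γ) ⊃ γ) ≡ ((β ≡ γ) ⊃ β)) = 1 ⊃ 1/4 = 1/4
No assignment yields a value below 1/4, so this is the minimum.

1/4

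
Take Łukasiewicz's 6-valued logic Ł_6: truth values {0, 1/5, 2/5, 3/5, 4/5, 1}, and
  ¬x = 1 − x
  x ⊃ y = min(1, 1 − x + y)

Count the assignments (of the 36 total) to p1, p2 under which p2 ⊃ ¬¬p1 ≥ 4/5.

26

value 1: 21 assignments (counts)
value 4/5: 5 assignments (counts)
value 3/5: 4 assignments
value 2/5: 3 assignments
value 1/5: 2 assignments
value 0: 1 assignment
So 26 of the 36 assignments meet the threshold.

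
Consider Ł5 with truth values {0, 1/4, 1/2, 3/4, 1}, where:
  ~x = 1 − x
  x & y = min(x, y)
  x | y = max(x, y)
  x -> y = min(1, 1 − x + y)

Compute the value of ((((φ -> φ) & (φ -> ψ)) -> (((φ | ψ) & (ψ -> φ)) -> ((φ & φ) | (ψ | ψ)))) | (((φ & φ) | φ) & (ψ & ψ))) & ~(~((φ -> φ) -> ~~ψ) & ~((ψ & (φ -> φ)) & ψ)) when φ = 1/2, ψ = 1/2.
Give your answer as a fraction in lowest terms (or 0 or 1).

φ -> φ = 1/2 -> 1/2 = 1
φ -> ψ = 1/2 -> 1/2 = 1
(φ -> φ) & (φ -> ψ) = 1 & 1 = 1
φ | ψ = 1/2 | 1/2 = 1/2
ψ -> φ = 1/2 -> 1/2 = 1
(φ | ψ) & (ψ -> φ) = 1/2 & 1 = 1/2
φ & φ = 1/2 & 1/2 = 1/2
ψ | ψ = 1/2 | 1/2 = 1/2
(φ & φ) | (ψ | ψ) = 1/2 | 1/2 = 1/2
((φ | ψ) & (ψ -> φ)) -> ((φ & φ) | (ψ | ψ)) = 1/2 -> 1/2 = 1
((φ -> φ) & (φ -> ψ)) -> (((φ | ψ) & (ψ -> φ)) -> ((φ & φ) | (ψ | ψ))) = 1 -> 1 = 1
φ & φ = 1/2 & 1/2 = 1/2
(φ & φ) | φ = 1/2 | 1/2 = 1/2
ψ & ψ = 1/2 & 1/2 = 1/2
((φ & φ) | φ) & (ψ & ψ) = 1/2 & 1/2 = 1/2
(((φ -> φ) & (φ -> ψ)) -> (((φ | ψ) & (ψ -> φ)) -> ((φ & φ) | (ψ | ψ)))) | (((φ & φ) | φ) & (ψ & ψ)) = 1 | 1/2 = 1
φ -> φ = 1/2 -> 1/2 = 1
~ψ = ~1/2 = 1/2
~~ψ = ~1/2 = 1/2
(φ -> φ) -> ~~ψ = 1 -> 1/2 = 1/2
~((φ -> φ) -> ~~ψ) = ~1/2 = 1/2
φ -> φ = 1/2 -> 1/2 = 1
ψ & (φ -> φ) = 1/2 & 1 = 1/2
(ψ & (φ -> φ)) & ψ = 1/2 & 1/2 = 1/2
~((ψ & (φ -> φ)) & ψ) = ~1/2 = 1/2
~((φ -> φ) -> ~~ψ) & ~((ψ & (φ -> φ)) & ψ) = 1/2 & 1/2 = 1/2
~(~((φ -> φ) -> ~~ψ) & ~((ψ & (φ -> φ)) & ψ)) = ~1/2 = 1/2
((((φ -> φ) & (φ -> ψ)) -> (((φ | ψ) & (ψ -> φ)) -> ((φ & φ) | (ψ | ψ)))) | (((φ & φ) | φ) & (ψ & ψ))) & ~(~((φ -> φ) -> ~~ψ) & ~((ψ & (φ -> φ)) & ψ)) = 1 & 1/2 = 1/2

1/2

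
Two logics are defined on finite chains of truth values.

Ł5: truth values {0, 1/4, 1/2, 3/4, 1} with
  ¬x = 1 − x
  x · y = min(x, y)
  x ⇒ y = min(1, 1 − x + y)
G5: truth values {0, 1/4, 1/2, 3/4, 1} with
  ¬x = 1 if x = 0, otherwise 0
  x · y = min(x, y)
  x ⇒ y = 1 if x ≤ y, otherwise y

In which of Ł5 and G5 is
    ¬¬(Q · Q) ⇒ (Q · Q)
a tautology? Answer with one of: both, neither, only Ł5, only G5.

only Ł5

In Ł5: every assignment gives 1 — tautology.
In G5: at Q = 1/4 the value is 1/4 — not a tautology.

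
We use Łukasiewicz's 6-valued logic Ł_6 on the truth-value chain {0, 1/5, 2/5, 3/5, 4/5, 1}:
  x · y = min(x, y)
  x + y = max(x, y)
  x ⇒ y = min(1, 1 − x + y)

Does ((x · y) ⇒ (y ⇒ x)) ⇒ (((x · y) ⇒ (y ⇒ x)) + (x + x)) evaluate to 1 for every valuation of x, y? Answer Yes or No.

At x = 2/5, y = 2/5, for instance:
x · y = 2/5 · 2/5 = 2/5
y ⇒ x = 2/5 ⇒ 2/5 = 1
(x · y) ⇒ (y ⇒ x) = 2/5 ⇒ 1 = 1
x + x = 2/5 + 2/5 = 2/5
((x · y) ⇒ (y ⇒ x)) + (x + x) = 1 + 2/5 = 1
((x · y) ⇒ (y ⇒ x)) ⇒ (((x · y) ⇒ (y ⇒ x)) + (x + x)) = 1 ⇒ 1 = 1
and checking the remaining 35 assignments likewise gives ≥ 1 in every case.

Yes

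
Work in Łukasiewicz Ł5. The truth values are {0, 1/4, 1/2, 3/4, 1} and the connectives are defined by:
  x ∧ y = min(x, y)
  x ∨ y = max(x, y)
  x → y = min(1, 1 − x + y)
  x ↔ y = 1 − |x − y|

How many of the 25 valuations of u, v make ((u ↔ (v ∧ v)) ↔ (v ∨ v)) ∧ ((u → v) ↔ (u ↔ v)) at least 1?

5

value 1: 5 assignments (counts)
value 3/4: 7 assignments
value 1/2: 7 assignments
value 1/4: 4 assignments
value 0: 2 assignments
So 5 of the 25 assignments meet the threshold.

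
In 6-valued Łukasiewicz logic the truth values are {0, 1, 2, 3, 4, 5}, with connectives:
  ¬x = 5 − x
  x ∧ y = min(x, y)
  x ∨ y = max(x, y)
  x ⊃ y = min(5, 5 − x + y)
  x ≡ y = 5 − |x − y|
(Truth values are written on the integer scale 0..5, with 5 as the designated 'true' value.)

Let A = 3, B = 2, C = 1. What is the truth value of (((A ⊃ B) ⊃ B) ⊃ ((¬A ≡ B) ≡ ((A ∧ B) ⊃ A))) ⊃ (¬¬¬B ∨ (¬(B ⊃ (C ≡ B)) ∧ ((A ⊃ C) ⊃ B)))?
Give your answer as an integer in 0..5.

3

A ⊃ B = 3 ⊃ 2 = 4
(A ⊃ B) ⊃ B = 4 ⊃ 2 = 3
¬A = ¬3 = 2
¬A ≡ B = 2 ≡ 2 = 5
A ∧ B = 3 ∧ 2 = 2
(A ∧ B) ⊃ A = 2 ⊃ 3 = 5
(¬A ≡ B) ≡ ((A ∧ B) ⊃ A) = 5 ≡ 5 = 5
((A ⊃ B) ⊃ B) ⊃ ((¬A ≡ B) ≡ ((A ∧ B) ⊃ A)) = 3 ⊃ 5 = 5
¬B = ¬2 = 3
¬¬B = ¬3 = 2
¬¬¬B = ¬2 = 3
C ≡ B = 1 ≡ 2 = 4
B ⊃ (C ≡ B) = 2 ⊃ 4 = 5
¬(B ⊃ (C ≡ B)) = ¬5 = 0
A ⊃ C = 3 ⊃ 1 = 3
(A ⊃ C) ⊃ B = 3 ⊃ 2 = 4
¬(B ⊃ (C ≡ B)) ∧ ((A ⊃ C) ⊃ B) = 0 ∧ 4 = 0
¬¬¬B ∨ (¬(B ⊃ (C ≡ B)) ∧ ((A ⊃ C) ⊃ B)) = 3 ∨ 0 = 3
(((A ⊃ B) ⊃ B) ⊃ ((¬A ≡ B) ≡ ((A ∧ B) ⊃ A))) ⊃ (¬¬¬B ∨ (¬(B ⊃ (C ≡ B)) ∧ ((A ⊃ C) ⊃ B))) = 5 ⊃ 3 = 3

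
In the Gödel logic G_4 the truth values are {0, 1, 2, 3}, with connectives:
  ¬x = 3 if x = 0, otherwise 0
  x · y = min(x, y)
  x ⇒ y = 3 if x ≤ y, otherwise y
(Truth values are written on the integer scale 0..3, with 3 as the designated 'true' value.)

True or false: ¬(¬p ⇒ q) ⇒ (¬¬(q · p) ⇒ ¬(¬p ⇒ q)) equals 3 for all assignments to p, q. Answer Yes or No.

p = 0, q = 0 ↦ 3
p = 0, q = 1 ↦ 3
p = 0, q = 2 ↦ 3
p = 0, q = 3 ↦ 3
p = 1, q = 0 ↦ 3
p = 1, q = 1 ↦ 3
p = 1, q = 2 ↦ 3
p = 1, q = 3 ↦ 3
p = 2, q = 0 ↦ 3
p = 2, q = 1 ↦ 3
p = 2, q = 2 ↦ 3
p = 2, q = 3 ↦ 3
p = 3, q = 0 ↦ 3
p = 3, q = 1 ↦ 3
p = 3, q = 2 ↦ 3
p = 3, q = 3 ↦ 3
Every assignment gives a value ≥ 3.

Yes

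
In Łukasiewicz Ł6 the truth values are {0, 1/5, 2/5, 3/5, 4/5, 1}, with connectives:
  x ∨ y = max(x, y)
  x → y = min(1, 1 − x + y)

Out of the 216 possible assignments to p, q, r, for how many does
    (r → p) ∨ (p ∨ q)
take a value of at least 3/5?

value 1: 141 assignments (counts)
value 4/5: 35 assignments (counts)
value 3/5: 22 assignments (counts)
value 2/5: 12 assignments
value 1/5: 5 assignments
value 0: 1 assignment
So 198 of the 216 assignments meet the threshold.

198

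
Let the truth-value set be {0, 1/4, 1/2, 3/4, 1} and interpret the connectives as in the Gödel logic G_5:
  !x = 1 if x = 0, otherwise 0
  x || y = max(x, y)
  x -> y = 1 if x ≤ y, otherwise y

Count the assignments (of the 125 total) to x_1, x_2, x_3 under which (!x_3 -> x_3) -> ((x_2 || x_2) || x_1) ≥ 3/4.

89

value 1: 61 assignments (counts)
value 3/4: 28 assignments (counts)
value 1/2: 20 assignments
value 1/4: 12 assignments
value 0: 4 assignments
So 89 of the 125 assignments meet the threshold.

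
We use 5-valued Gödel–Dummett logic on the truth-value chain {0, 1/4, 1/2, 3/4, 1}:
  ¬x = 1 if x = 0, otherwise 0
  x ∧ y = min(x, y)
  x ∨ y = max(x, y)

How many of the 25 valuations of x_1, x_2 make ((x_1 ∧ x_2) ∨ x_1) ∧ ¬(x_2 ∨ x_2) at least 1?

1

value 1: 1 assignment (counts)
value 3/4: 1 assignment
value 1/2: 1 assignment
value 1/4: 1 assignment
value 0: 21 assignments
So 1 of the 25 assignments meets the threshold.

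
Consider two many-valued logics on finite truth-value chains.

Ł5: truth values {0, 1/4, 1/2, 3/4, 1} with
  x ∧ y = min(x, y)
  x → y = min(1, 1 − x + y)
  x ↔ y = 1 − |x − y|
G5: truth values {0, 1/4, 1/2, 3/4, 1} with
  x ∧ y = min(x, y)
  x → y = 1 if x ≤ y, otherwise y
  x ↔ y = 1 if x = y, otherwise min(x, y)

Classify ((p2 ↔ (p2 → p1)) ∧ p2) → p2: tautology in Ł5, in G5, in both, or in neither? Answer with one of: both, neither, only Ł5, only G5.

In Ł5: every assignment gives 1 — tautology.
In G5: every assignment gives 1 — tautology.

both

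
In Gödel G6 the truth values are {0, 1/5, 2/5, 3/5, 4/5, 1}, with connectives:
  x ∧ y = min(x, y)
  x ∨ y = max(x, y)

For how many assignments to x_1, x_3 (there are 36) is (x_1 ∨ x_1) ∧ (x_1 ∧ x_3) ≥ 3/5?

value 1: 1 assignment (counts)
value 4/5: 3 assignments (counts)
value 3/5: 5 assignments (counts)
value 2/5: 7 assignments
value 1/5: 9 assignments
value 0: 11 assignments
So 9 of the 36 assignments meet the threshold.

9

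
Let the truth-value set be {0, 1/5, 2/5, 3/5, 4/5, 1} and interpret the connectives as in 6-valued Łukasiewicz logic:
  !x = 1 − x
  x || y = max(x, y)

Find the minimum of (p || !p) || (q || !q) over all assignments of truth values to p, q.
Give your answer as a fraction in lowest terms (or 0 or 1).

3/5

Take p = 2/5, q = 2/5:
!p = !2/5 = 3/5
p || !p = 2/5 || 3/5 = 3/5
!q = !2/5 = 3/5
q || !q = 2/5 || 3/5 = 3/5
(p || !p) || (q || !q) = 3/5 || 3/5 = 3/5
No assignment yields a value below 3/5, so this is the minimum.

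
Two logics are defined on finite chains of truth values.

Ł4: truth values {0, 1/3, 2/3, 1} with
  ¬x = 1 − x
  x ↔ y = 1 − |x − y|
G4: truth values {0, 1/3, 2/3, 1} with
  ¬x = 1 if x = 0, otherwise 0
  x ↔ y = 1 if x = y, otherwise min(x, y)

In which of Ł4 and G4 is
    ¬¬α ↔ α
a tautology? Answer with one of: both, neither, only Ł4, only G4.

only Ł4

In Ł4: every assignment gives 1 — tautology.
In G4: at α = 1/3 the value is 1/3 — not a tautology.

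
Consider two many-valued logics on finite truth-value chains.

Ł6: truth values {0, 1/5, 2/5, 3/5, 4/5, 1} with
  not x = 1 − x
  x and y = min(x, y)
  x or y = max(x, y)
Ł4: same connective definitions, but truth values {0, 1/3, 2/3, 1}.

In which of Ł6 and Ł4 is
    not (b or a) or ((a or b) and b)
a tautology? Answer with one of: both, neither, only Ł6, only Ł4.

In Ł6: at a = 0, b = 1/5 the value is 4/5 — not a tautology.
In Ł4: at a = 0, b = 1/3 the value is 2/3 — not a tautology.

neither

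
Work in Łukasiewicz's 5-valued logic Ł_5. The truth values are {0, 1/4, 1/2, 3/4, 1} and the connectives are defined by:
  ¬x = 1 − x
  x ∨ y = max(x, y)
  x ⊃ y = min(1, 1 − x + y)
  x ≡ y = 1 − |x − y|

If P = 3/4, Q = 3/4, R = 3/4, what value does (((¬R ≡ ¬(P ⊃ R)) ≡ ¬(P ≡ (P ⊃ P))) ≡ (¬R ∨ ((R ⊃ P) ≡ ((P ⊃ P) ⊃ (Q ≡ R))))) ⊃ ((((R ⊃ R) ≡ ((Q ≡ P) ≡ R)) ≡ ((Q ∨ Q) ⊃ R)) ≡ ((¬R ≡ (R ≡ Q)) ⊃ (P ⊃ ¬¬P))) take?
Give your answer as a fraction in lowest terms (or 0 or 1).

¬R = ¬3/4 = 1/4
P ⊃ R = 3/4 ⊃ 3/4 = 1
¬(P ⊃ R) = ¬1 = 0
¬R ≡ ¬(P ⊃ R) = 1/4 ≡ 0 = 3/4
P ⊃ P = 3/4 ⊃ 3/4 = 1
P ≡ (P ⊃ P) = 3/4 ≡ 1 = 3/4
¬(P ≡ (P ⊃ P)) = ¬3/4 = 1/4
(¬R ≡ ¬(P ⊃ R)) ≡ ¬(P ≡ (P ⊃ P)) = 3/4 ≡ 1/4 = 1/2
¬R = ¬3/4 = 1/4
R ⊃ P = 3/4 ⊃ 3/4 = 1
P ⊃ P = 3/4 ⊃ 3/4 = 1
Q ≡ R = 3/4 ≡ 3/4 = 1
(P ⊃ P) ⊃ (Q ≡ R) = 1 ⊃ 1 = 1
(R ⊃ P) ≡ ((P ⊃ P) ⊃ (Q ≡ R)) = 1 ≡ 1 = 1
¬R ∨ ((R ⊃ P) ≡ ((P ⊃ P) ⊃ (Q ≡ R))) = 1/4 ∨ 1 = 1
((¬R ≡ ¬(P ⊃ R)) ≡ ¬(P ≡ (P ⊃ P))) ≡ (¬R ∨ ((R ⊃ P) ≡ ((P ⊃ P) ⊃ (Q ≡ R)))) = 1/2 ≡ 1 = 1/2
R ⊃ R = 3/4 ⊃ 3/4 = 1
Q ≡ P = 3/4 ≡ 3/4 = 1
(Q ≡ P) ≡ R = 1 ≡ 3/4 = 3/4
(R ⊃ R) ≡ ((Q ≡ P) ≡ R) = 1 ≡ 3/4 = 3/4
Q ∨ Q = 3/4 ∨ 3/4 = 3/4
(Q ∨ Q) ⊃ R = 3/4 ⊃ 3/4 = 1
((R ⊃ R) ≡ ((Q ≡ P) ≡ R)) ≡ ((Q ∨ Q) ⊃ R) = 3/4 ≡ 1 = 3/4
¬R = ¬3/4 = 1/4
R ≡ Q = 3/4 ≡ 3/4 = 1
¬R ≡ (R ≡ Q) = 1/4 ≡ 1 = 1/4
¬P = ¬3/4 = 1/4
¬¬P = ¬1/4 = 3/4
P ⊃ ¬¬P = 3/4 ⊃ 3/4 = 1
(¬R ≡ (R ≡ Q)) ⊃ (P ⊃ ¬¬P) = 1/4 ⊃ 1 = 1
(((R ⊃ R) ≡ ((Q ≡ P) ≡ R)) ≡ ((Q ∨ Q) ⊃ R)) ≡ ((¬R ≡ (R ≡ Q)) ⊃ (P ⊃ ¬¬P)) = 3/4 ≡ 1 = 3/4
(((¬R ≡ ¬(P ⊃ R)) ≡ ¬(P ≡ (P ⊃ P))) ≡ (¬R ∨ ((R ⊃ P) ≡ ((P ⊃ P) ⊃ (Q ≡ R))))) ⊃ ((((R ⊃ R) ≡ ((Q ≡ P) ≡ R)) ≡ ((Q ∨ Q) ⊃ R)) ≡ ((¬R ≡ (R ≡ Q)) ⊃ (P ⊃ ¬¬P))) = 1/2 ⊃ 3/4 = 1

1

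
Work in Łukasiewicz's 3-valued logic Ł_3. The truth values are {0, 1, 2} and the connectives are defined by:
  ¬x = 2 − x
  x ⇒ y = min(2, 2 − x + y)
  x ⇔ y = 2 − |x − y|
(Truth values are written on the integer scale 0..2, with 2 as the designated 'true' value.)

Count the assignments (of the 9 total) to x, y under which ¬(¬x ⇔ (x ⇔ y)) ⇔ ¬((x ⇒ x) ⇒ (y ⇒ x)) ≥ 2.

x = 0, y = 0 ↦ 2  ≥
x = 0, y = 1 ↦ 2  ≥
x = 0, y = 2 ↦ 2  ≥
x = 1, y = 0 ↦ 2  ≥
x = 1, y = 1 ↦ 1  <
x = 1, y = 2 ↦ 1  <
x = 2, y = 0 ↦ 2  ≥
x = 2, y = 1 ↦ 1  <
x = 2, y = 2 ↦ 0  <
So 5 of the 9 assignments meet the threshold.

5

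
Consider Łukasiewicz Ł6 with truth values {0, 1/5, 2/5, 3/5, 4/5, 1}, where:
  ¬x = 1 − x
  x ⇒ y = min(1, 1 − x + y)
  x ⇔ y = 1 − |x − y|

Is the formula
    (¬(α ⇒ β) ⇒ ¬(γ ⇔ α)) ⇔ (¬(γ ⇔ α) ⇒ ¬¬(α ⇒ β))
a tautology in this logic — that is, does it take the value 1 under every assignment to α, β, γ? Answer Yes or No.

No

Counterexample: take α = 1/5, β = 0, γ = 1/5.
α ⇒ β = 1/5 ⇒ 0 = 4/5
¬(α ⇒ β) = ¬4/5 = 1/5
γ ⇔ α = 1/5 ⇔ 1/5 = 1
¬(γ ⇔ α) = ¬1 = 0
¬(α ⇒ β) ⇒ ¬(γ ⇔ α) = 1/5 ⇒ 0 = 4/5
γ ⇔ α = 1/5 ⇔ 1/5 = 1
¬(γ ⇔ α) = ¬1 = 0
α ⇒ β = 1/5 ⇒ 0 = 4/5
¬(α ⇒ β) = ¬4/5 = 1/5
¬¬(α ⇒ β) = ¬1/5 = 4/5
¬(γ ⇔ α) ⇒ ¬¬(α ⇒ β) = 0 ⇒ 4/5 = 1
(¬(α ⇒ β) ⇒ ¬(γ ⇔ α)) ⇔ (¬(γ ⇔ α) ⇒ ¬¬(α ⇒ β)) = 4/5 ⇔ 1 = 4/5
This gives 4/5 ≠ 1.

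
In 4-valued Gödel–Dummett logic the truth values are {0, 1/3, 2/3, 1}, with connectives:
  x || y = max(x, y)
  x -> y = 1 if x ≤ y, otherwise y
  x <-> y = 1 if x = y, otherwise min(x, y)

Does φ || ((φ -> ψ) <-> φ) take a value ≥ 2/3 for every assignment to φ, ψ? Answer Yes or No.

No

Counterexample: take φ = 0, ψ = 0.
φ -> ψ = 0 -> 0 = 1
(φ -> ψ) <-> φ = 1 <-> 0 = 0
φ || ((φ -> ψ) <-> φ) = 0 || 0 = 0
This gives 0, which is below 2/3.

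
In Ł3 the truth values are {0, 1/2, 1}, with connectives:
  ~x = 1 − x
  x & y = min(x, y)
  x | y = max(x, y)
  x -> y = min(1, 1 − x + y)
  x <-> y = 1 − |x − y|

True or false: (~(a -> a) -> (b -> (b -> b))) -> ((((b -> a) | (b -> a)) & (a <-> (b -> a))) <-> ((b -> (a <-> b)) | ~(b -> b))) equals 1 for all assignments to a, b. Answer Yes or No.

Counterexample: take a = 0, b = 0.
a -> a = 0 -> 0 = 1
~(a -> a) = ~1 = 0
b -> b = 0 -> 0 = 1
b -> (b -> b) = 0 -> 1 = 1
~(a -> a) -> (b -> (b -> b)) = 0 -> 1 = 1
b -> a = 0 -> 0 = 1
b -> a = 0 -> 0 = 1
(b -> a) | (b -> a) = 1 | 1 = 1
b -> a = 0 -> 0 = 1
a <-> (b -> a) = 0 <-> 1 = 0
((b -> a) | (b -> a)) & (a <-> (b -> a)) = 1 & 0 = 0
a <-> b = 0 <-> 0 = 1
b -> (a <-> b) = 0 -> 1 = 1
b -> b = 0 -> 0 = 1
~(b -> b) = ~1 = 0
(b -> (a <-> b)) | ~(b -> b) = 1 | 0 = 1
(((b -> a) | (b -> a)) & (a <-> (b -> a))) <-> ((b -> (a <-> b)) | ~(b -> b)) = 0 <-> 1 = 0
(~(a -> a) -> (b -> (b -> b))) -> ((((b -> a) | (b -> a)) & (a <-> (b -> a))) <-> ((b -> (a <-> b)) | ~(b -> b))) = 1 -> 0 = 0
This gives 0 ≠ 1.

No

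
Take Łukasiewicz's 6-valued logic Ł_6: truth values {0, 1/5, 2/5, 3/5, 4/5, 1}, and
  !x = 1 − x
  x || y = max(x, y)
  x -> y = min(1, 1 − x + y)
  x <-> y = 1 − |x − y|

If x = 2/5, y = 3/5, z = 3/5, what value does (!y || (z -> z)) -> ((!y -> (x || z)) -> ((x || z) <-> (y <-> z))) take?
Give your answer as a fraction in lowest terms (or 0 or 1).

3/5

!y = !3/5 = 2/5
z -> z = 3/5 -> 3/5 = 1
!y || (z -> z) = 2/5 || 1 = 1
!y = !3/5 = 2/5
x || z = 2/5 || 3/5 = 3/5
!y -> (x || z) = 2/5 -> 3/5 = 1
x || z = 2/5 || 3/5 = 3/5
y <-> z = 3/5 <-> 3/5 = 1
(x || z) <-> (y <-> z) = 3/5 <-> 1 = 3/5
(!y -> (x || z)) -> ((x || z) <-> (y <-> z)) = 1 -> 3/5 = 3/5
(!y || (z -> z)) -> ((!y -> (x || z)) -> ((x || z) <-> (y <-> z))) = 1 -> 3/5 = 3/5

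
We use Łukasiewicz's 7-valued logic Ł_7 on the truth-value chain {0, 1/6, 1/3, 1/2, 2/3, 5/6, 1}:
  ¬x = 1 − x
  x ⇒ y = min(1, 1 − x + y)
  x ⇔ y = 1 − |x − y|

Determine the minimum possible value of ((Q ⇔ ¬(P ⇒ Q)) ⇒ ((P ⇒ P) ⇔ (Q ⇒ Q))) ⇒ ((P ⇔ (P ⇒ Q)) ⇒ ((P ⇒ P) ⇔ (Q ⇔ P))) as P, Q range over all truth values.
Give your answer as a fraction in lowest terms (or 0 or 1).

1/2

Take P = 1/2, Q = 0:
P ⇒ Q = 1/2 ⇒ 0 = 1/2
¬(P ⇒ Q) = ¬1/2 = 1/2
Q ⇔ ¬(P ⇒ Q) = 0 ⇔ 1/2 = 1/2
P ⇒ P = 1/2 ⇒ 1/2 = 1
Q ⇒ Q = 0 ⇒ 0 = 1
(P ⇒ P) ⇔ (Q ⇒ Q) = 1 ⇔ 1 = 1
(Q ⇔ ¬(P ⇒ Q)) ⇒ ((P ⇒ P) ⇔ (Q ⇒ Q)) = 1/2 ⇒ 1 = 1
P ⇒ Q = 1/2 ⇒ 0 = 1/2
P ⇔ (P ⇒ Q) = 1/2 ⇔ 1/2 = 1
P ⇒ P = 1/2 ⇒ 1/2 = 1
Q ⇔ P = 0 ⇔ 1/2 = 1/2
(P ⇒ P) ⇔ (Q ⇔ P) = 1 ⇔ 1/2 = 1/2
(P ⇔ (P ⇒ Q)) ⇒ ((P ⇒ P) ⇔ (Q ⇔ P)) = 1 ⇒ 1/2 = 1/2
((Q ⇔ ¬(P ⇒ Q)) ⇒ ((P ⇒ P) ⇔ (Q ⇒ Q))) ⇒ ((P ⇔ (P ⇒ Q)) ⇒ ((P ⇒ P) ⇔ (Q ⇔ P))) = 1 ⇒ 1/2 = 1/2
No assignment yields a value below 1/2, so this is the minimum.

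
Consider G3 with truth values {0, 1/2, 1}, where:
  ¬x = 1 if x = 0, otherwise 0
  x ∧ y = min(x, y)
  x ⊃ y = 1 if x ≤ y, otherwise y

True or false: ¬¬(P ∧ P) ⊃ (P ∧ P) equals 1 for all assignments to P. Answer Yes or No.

No

Counterexample: take P = 1/2.
P ∧ P = 1/2 ∧ 1/2 = 1/2
¬(P ∧ P) = ¬1/2 = 0
¬¬(P ∧ P) = ¬0 = 1
¬¬(P ∧ P) ⊃ (P ∧ P) = 1 ⊃ 1/2 = 1/2
This gives 1/2 ≠ 1.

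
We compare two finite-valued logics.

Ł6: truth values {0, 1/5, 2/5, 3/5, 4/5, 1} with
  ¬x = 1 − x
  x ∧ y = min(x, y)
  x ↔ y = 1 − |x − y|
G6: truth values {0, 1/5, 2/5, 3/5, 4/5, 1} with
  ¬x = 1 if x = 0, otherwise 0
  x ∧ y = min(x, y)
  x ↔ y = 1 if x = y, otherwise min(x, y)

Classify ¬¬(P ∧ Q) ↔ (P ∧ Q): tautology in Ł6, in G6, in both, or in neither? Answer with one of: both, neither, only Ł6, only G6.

In Ł6: every assignment gives 1 — tautology.
In G6: at P = 1/5, Q = 1/5 the value is 1/5 — not a tautology.

only Ł6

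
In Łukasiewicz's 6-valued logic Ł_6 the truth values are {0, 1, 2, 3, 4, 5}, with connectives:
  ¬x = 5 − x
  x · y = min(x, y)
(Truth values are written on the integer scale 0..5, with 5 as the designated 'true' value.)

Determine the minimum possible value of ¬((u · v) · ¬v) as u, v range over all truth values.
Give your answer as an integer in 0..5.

Take u = 2, v = 2:
u · v = 2 · 2 = 2
¬v = ¬2 = 3
(u · v) · ¬v = 2 · 3 = 2
¬((u · v) · ¬v) = ¬2 = 3
No assignment yields a value below 3, so this is the minimum.

3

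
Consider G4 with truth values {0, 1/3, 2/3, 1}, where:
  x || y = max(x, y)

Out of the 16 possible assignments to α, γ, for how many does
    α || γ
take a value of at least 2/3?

12

α = 0, γ = 0 ↦ 0  <
α = 0, γ = 1/3 ↦ 1/3  <
α = 0, γ = 2/3 ↦ 2/3  ≥
α = 0, γ = 1 ↦ 1  ≥
α = 1/3, γ = 0 ↦ 1/3  <
α = 1/3, γ = 1/3 ↦ 1/3  <
α = 1/3, γ = 2/3 ↦ 2/3  ≥
α = 1/3, γ = 1 ↦ 1  ≥
α = 2/3, γ = 0 ↦ 2/3  ≥
α = 2/3, γ = 1/3 ↦ 2/3  ≥
α = 2/3, γ = 2/3 ↦ 2/3  ≥
α = 2/3, γ = 1 ↦ 1  ≥
α = 1, γ = 0 ↦ 1  ≥
α = 1, γ = 1/3 ↦ 1  ≥
α = 1, γ = 2/3 ↦ 1  ≥
α = 1, γ = 1 ↦ 1  ≥
So 12 of the 16 assignments meet the threshold.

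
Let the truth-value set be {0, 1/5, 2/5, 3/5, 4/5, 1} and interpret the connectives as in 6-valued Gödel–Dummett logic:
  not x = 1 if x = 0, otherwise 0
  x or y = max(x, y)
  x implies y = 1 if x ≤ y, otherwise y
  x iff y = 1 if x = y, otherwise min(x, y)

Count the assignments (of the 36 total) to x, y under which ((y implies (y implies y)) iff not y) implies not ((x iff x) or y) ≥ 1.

value 1: 30 assignments (counts)
value 0: 6 assignments
So 30 of the 36 assignments meet the threshold.

30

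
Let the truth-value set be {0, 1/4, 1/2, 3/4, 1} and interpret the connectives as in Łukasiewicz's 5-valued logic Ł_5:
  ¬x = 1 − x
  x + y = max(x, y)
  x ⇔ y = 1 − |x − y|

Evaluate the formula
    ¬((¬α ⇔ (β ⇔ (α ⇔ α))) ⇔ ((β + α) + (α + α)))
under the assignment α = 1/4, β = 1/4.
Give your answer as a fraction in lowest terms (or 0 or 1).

1/4

¬α = ¬1/4 = 3/4
α ⇔ α = 1/4 ⇔ 1/4 = 1
β ⇔ (α ⇔ α) = 1/4 ⇔ 1 = 1/4
¬α ⇔ (β ⇔ (α ⇔ α)) = 3/4 ⇔ 1/4 = 1/2
β + α = 1/4 + 1/4 = 1/4
α + α = 1/4 + 1/4 = 1/4
(β + α) + (α + α) = 1/4 + 1/4 = 1/4
(¬α ⇔ (β ⇔ (α ⇔ α))) ⇔ ((β + α) + (α + α)) = 1/2 ⇔ 1/4 = 3/4
¬((¬α ⇔ (β ⇔ (α ⇔ α))) ⇔ ((β + α) + (α + α))) = ¬3/4 = 1/4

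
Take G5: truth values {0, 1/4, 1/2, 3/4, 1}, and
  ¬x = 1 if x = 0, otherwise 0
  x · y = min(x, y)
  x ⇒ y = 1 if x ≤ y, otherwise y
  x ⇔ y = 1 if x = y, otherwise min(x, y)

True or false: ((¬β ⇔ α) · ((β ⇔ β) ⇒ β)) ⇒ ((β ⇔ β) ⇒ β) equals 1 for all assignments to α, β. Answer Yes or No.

At α = 1/2, β = 1/2, for instance:
¬β = ¬1/2 = 0
¬β ⇔ α = 0 ⇔ 1/2 = 0
β ⇔ β = 1/2 ⇔ 1/2 = 1
(β ⇔ β) ⇒ β = 1 ⇒ 1/2 = 1/2
(¬β ⇔ α) · ((β ⇔ β) ⇒ β) = 0 · 1/2 = 0
((¬β ⇔ α) · ((β ⇔ β) ⇒ β)) ⇒ ((β ⇔ β) ⇒ β) = 0 ⇒ 1/2 = 1
and checking the remaining 24 assignments likewise gives ≥ 1 in every case.

Yes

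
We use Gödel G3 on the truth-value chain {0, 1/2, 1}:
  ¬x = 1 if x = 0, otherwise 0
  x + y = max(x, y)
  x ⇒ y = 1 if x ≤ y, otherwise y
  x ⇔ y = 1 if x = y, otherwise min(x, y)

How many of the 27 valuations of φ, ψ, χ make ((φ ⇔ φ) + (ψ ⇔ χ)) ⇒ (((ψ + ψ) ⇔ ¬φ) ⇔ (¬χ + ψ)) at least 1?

9

value 1: 9 assignments (counts)
value 1/2: 1 assignment
value 0: 17 assignments
So 9 of the 27 assignments meet the threshold.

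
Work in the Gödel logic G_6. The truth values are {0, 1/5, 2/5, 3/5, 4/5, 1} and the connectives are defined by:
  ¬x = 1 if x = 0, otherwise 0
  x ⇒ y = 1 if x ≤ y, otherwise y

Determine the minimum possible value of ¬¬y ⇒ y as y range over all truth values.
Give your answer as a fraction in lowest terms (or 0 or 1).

1/5

Take y = 1/5:
¬y = ¬1/5 = 0
¬¬y = ¬0 = 1
¬¬y ⇒ y = 1 ⇒ 1/5 = 1/5
No assignment yields a value below 1/5, so this is the minimum.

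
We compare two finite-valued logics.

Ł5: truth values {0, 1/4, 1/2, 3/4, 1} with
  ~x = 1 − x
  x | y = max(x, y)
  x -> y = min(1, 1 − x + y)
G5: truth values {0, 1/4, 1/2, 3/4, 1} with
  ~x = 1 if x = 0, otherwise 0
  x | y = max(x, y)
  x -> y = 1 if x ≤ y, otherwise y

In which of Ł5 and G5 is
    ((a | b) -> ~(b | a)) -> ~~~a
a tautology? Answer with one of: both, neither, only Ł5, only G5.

In Ł5: at a = 1/4, b = 0 the value is 3/4 — not a tautology.
In G5: every assignment gives 1 — tautology.

only G5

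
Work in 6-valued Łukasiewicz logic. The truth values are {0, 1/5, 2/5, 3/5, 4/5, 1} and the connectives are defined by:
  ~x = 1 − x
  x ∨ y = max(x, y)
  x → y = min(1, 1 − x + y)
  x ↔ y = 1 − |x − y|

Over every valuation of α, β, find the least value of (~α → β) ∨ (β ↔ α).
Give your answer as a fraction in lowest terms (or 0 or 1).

3/5

Take α = 0, β = 2/5:
~α = ~0 = 1
~α → β = 1 → 2/5 = 2/5
β ↔ α = 2/5 ↔ 0 = 3/5
(~α → β) ∨ (β ↔ α) = 2/5 ∨ 3/5 = 3/5
No assignment yields a value below 3/5, so this is the minimum.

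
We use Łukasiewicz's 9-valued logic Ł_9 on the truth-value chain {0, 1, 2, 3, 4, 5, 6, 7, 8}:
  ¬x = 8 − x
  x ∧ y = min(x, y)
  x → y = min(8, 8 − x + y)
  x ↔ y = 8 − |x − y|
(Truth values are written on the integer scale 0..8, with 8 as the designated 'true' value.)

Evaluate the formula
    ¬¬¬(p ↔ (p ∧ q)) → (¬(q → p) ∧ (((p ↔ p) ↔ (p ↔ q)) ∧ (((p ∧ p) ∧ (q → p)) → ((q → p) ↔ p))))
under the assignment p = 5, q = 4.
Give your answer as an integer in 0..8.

7

p ∧ q = 5 ∧ 4 = 4
p ↔ (p ∧ q) = 5 ↔ 4 = 7
¬(p ↔ (p ∧ q)) = ¬7 = 1
¬¬(p ↔ (p ∧ q)) = ¬1 = 7
¬¬¬(p ↔ (p ∧ q)) = ¬7 = 1
q → p = 4 → 5 = 8
¬(q → p) = ¬8 = 0
p ↔ p = 5 ↔ 5 = 8
p ↔ q = 5 ↔ 4 = 7
(p ↔ p) ↔ (p ↔ q) = 8 ↔ 7 = 7
p ∧ p = 5 ∧ 5 = 5
q → p = 4 → 5 = 8
(p ∧ p) ∧ (q → p) = 5 ∧ 8 = 5
q → p = 4 → 5 = 8
(q → p) ↔ p = 8 ↔ 5 = 5
((p ∧ p) ∧ (q → p)) → ((q → p) ↔ p) = 5 → 5 = 8
((p ↔ p) ↔ (p ↔ q)) ∧ (((p ∧ p) ∧ (q → p)) → ((q → p) ↔ p)) = 7 ∧ 8 = 7
¬(q → p) ∧ (((p ↔ p) ↔ (p ↔ q)) ∧ (((p ∧ p) ∧ (q → p)) → ((q → p) ↔ p))) = 0 ∧ 7 = 0
¬¬¬(p ↔ (p ∧ q)) → (¬(q → p) ∧ (((p ↔ p) ↔ (p ↔ q)) ∧ (((p ∧ p) ∧ (q → p)) → ((q → p) ↔ p)))) = 1 → 0 = 7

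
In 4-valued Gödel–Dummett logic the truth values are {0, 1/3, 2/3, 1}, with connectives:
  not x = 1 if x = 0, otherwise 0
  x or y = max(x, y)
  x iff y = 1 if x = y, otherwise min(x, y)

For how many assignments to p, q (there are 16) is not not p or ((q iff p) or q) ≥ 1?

14

p = 0, q = 0 ↦ 1  ≥
p = 0, q = 1/3 ↦ 1/3  <
p = 0, q = 2/3 ↦ 2/3  <
p = 0, q = 1 ↦ 1  ≥
p = 1/3, q = 0 ↦ 1  ≥
p = 1/3, q = 1/3 ↦ 1  ≥
p = 1/3, q = 2/3 ↦ 1  ≥
p = 1/3, q = 1 ↦ 1  ≥
p = 2/3, q = 0 ↦ 1  ≥
p = 2/3, q = 1/3 ↦ 1  ≥
p = 2/3, q = 2/3 ↦ 1  ≥
p = 2/3, q = 1 ↦ 1  ≥
p = 1, q = 0 ↦ 1  ≥
p = 1, q = 1/3 ↦ 1  ≥
p = 1, q = 2/3 ↦ 1  ≥
p = 1, q = 1 ↦ 1  ≥
So 14 of the 16 assignments meet the threshold.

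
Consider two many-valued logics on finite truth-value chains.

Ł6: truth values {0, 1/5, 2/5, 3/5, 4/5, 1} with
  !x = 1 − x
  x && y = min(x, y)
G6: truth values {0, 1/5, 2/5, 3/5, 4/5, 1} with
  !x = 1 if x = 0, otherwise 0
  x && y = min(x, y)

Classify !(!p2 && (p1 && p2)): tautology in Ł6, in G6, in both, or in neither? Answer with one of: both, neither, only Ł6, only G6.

only G6

In Ł6: at p1 = 1/5, p2 = 1/5 the value is 4/5 — not a tautology.
In G6: every assignment gives 1 — tautology.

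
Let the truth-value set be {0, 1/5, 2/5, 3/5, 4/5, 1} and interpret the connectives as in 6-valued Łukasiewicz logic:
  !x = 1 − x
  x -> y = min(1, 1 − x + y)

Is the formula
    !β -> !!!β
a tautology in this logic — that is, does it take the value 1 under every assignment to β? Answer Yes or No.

β = 0 ↦ 1
β = 1/5 ↦ 1
β = 2/5 ↦ 1
β = 3/5 ↦ 1
β = 4/5 ↦ 1
β = 1 ↦ 1
Every assignment gives a value ≥ 1.

Yes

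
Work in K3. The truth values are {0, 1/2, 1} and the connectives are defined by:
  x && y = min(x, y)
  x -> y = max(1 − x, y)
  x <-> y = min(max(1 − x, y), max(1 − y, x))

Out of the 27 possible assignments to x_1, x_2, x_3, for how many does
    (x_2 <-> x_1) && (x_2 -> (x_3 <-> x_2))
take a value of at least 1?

value 1: 4 assignments (counts)
value 1/2: 15 assignments
value 0: 8 assignments
So 4 of the 27 assignments meet the threshold.

4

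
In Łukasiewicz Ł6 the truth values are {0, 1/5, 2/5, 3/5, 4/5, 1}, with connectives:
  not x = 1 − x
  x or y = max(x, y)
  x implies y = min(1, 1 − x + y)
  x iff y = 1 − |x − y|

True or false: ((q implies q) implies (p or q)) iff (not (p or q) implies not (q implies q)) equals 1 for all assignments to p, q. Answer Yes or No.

Yes

At p = 1, q = 3/5, for instance:
q implies q = 3/5 implies 3/5 = 1
p or q = 1 or 3/5 = 1
(q implies q) implies (p or q) = 1 implies 1 = 1
not (p or q) = not 1 = 0
not (q implies q) = not 1 = 0
not (p or q) implies not (q implies q) = 0 implies 0 = 1
((q implies q) implies (p or q)) iff (not (p or q) implies not (q implies q)) = 1 iff 1 = 1
and checking the remaining 35 assignments likewise gives ≥ 1 in every case.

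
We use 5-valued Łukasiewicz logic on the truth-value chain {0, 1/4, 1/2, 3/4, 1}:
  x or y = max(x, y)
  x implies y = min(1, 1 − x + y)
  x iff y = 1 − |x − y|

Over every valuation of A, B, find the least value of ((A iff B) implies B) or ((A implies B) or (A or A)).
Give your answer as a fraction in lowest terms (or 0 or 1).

Take A = 1/2, B = 0:
A iff B = 1/2 iff 0 = 1/2
(A iff B) implies B = 1/2 implies 0 = 1/2
A implies B = 1/2 implies 0 = 1/2
A or A = 1/2 or 1/2 = 1/2
(A implies B) or (A or A) = 1/2 or 1/2 = 1/2
((A iff B) implies B) or ((A implies B) or (A or A)) = 1/2 or 1/2 = 1/2
No assignment yields a value below 1/2, so this is the minimum.

1/2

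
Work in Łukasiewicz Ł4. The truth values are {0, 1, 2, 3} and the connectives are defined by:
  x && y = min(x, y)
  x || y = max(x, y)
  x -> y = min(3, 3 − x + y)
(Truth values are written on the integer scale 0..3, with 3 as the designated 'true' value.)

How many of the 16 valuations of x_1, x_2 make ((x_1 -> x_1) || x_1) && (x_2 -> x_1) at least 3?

10

x_1 = 0, x_2 = 0 ↦ 3  ≥
x_1 = 0, x_2 = 1 ↦ 2  <
x_1 = 0, x_2 = 2 ↦ 1  <
x_1 = 0, x_2 = 3 ↦ 0  <
x_1 = 1, x_2 = 0 ↦ 3  ≥
x_1 = 1, x_2 = 1 ↦ 3  ≥
x_1 = 1, x_2 = 2 ↦ 2  <
x_1 = 1, x_2 = 3 ↦ 1  <
x_1 = 2, x_2 = 0 ↦ 3  ≥
x_1 = 2, x_2 = 1 ↦ 3  ≥
x_1 = 2, x_2 = 2 ↦ 3  ≥
x_1 = 2, x_2 = 3 ↦ 2  <
x_1 = 3, x_2 = 0 ↦ 3  ≥
x_1 = 3, x_2 = 1 ↦ 3  ≥
x_1 = 3, x_2 = 2 ↦ 3  ≥
x_1 = 3, x_2 = 3 ↦ 3  ≥
So 10 of the 16 assignments meet the threshold.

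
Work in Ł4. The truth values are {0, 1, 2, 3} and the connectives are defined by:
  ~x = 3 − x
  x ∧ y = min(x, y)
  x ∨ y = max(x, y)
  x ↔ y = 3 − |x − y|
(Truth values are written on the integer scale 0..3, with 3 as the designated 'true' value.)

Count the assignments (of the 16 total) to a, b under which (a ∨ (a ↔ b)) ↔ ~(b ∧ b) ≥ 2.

12

a = 0, b = 0 ↦ 3  ≥
a = 0, b = 1 ↦ 3  ≥
a = 0, b = 2 ↦ 3  ≥
a = 0, b = 3 ↦ 3  ≥
a = 1, b = 0 ↦ 2  ≥
a = 1, b = 1 ↦ 2  ≥
a = 1, b = 2 ↦ 2  ≥
a = 1, b = 3 ↦ 2  ≥
a = 2, b = 0 ↦ 2  ≥
a = 2, b = 1 ↦ 3  ≥
a = 2, b = 2 ↦ 1  <
a = 2, b = 3 ↦ 1  <
a = 3, b = 0 ↦ 3  ≥
a = 3, b = 1 ↦ 2  ≥
a = 3, b = 2 ↦ 1  <
a = 3, b = 3 ↦ 0  <
So 12 of the 16 assignments meet the threshold.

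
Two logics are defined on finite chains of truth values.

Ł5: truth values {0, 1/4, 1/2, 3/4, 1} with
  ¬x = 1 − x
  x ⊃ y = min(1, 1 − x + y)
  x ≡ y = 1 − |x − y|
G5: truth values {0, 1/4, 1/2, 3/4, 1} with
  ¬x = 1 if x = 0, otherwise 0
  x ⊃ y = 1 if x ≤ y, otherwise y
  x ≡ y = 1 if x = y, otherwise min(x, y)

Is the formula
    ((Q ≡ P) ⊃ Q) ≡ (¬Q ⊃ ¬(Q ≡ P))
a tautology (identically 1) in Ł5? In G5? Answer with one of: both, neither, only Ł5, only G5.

In Ł5: every assignment gives 1 — tautology.
In G5: at P = 1/4, Q = 1/4 the value is 1/4 — not a tautology.

only Ł5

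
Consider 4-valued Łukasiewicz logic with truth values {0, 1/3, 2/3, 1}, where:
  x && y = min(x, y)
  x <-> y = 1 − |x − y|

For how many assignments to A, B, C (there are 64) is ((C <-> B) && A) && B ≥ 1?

value 1: 1 assignment (counts)
value 2/3: 9 assignments
value 1/3: 23 assignments
value 0: 31 assignments
So 1 of the 64 assignments meets the threshold.

1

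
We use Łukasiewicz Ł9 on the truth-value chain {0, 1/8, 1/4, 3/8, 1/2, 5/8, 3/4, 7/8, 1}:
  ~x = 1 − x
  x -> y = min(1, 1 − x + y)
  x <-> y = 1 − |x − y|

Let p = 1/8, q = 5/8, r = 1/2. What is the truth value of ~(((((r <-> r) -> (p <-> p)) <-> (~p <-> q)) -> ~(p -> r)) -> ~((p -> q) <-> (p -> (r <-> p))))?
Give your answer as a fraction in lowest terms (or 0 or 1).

1/4

r <-> r = 1/2 <-> 1/2 = 1
p <-> p = 1/8 <-> 1/8 = 1
(r <-> r) -> (p <-> p) = 1 -> 1 = 1
~p = ~1/8 = 7/8
~p <-> q = 7/8 <-> 5/8 = 3/4
((r <-> r) -> (p <-> p)) <-> (~p <-> q) = 1 <-> 3/4 = 3/4
p -> r = 1/8 -> 1/2 = 1
~(p -> r) = ~1 = 0
(((r <-> r) -> (p <-> p)) <-> (~p <-> q)) -> ~(p -> r) = 3/4 -> 0 = 1/4
p -> q = 1/8 -> 5/8 = 1
r <-> p = 1/2 <-> 1/8 = 5/8
p -> (r <-> p) = 1/8 -> 5/8 = 1
(p -> q) <-> (p -> (r <-> p)) = 1 <-> 1 = 1
~((p -> q) <-> (p -> (r <-> p))) = ~1 = 0
((((r <-> r) -> (p <-> p)) <-> (~p <-> q)) -> ~(p -> r)) -> ~((p -> q) <-> (p -> (r <-> p))) = 1/4 -> 0 = 3/4
~(((((r <-> r) -> (p <-> p)) <-> (~p <-> q)) -> ~(p -> r)) -> ~((p -> q) <-> (p -> (r <-> p)))) = ~3/4 = 1/4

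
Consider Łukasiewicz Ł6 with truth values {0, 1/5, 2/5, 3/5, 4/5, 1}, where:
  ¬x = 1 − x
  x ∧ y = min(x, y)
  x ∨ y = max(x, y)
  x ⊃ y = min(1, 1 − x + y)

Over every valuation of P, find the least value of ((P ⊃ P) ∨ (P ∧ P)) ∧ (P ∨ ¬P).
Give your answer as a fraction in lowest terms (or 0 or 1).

3/5

Take P = 2/5:
P ⊃ P = 2/5 ⊃ 2/5 = 1
P ∧ P = 2/5 ∧ 2/5 = 2/5
(P ⊃ P) ∨ (P ∧ P) = 1 ∨ 2/5 = 1
¬P = ¬2/5 = 3/5
P ∨ ¬P = 2/5 ∨ 3/5 = 3/5
((P ⊃ P) ∨ (P ∧ P)) ∧ (P ∨ ¬P) = 1 ∧ 3/5 = 3/5
No assignment yields a value below 3/5, so this is the minimum.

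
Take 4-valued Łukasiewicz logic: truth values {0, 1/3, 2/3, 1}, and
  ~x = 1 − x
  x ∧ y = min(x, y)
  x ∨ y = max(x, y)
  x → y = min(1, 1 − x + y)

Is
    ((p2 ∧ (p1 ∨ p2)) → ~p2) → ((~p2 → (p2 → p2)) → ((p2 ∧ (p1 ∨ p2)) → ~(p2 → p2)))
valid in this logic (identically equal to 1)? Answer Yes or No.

Counterexample: take p1 = 0, p2 = 1/3.
p1 ∨ p2 = 0 ∨ 1/3 = 1/3
p2 ∧ (p1 ∨ p2) = 1/3 ∧ 1/3 = 1/3
~p2 = ~1/3 = 2/3
(p2 ∧ (p1 ∨ p2)) → ~p2 = 1/3 → 2/3 = 1
~p2 = ~1/3 = 2/3
p2 → p2 = 1/3 → 1/3 = 1
~p2 → (p2 → p2) = 2/3 → 1 = 1
p1 ∨ p2 = 0 ∨ 1/3 = 1/3
p2 ∧ (p1 ∨ p2) = 1/3 ∧ 1/3 = 1/3
p2 → p2 = 1/3 → 1/3 = 1
~(p2 → p2) = ~1 = 0
(p2 ∧ (p1 ∨ p2)) → ~(p2 → p2) = 1/3 → 0 = 2/3
(~p2 → (p2 → p2)) → ((p2 ∧ (p1 ∨ p2)) → ~(p2 → p2)) = 1 → 2/3 = 2/3
((p2 ∧ (p1 ∨ p2)) → ~p2) → ((~p2 → (p2 → p2)) → ((p2 ∧ (p1 ∨ p2)) → ~(p2 → p2))) = 1 → 2/3 = 2/3
This gives 2/3 ≠ 1.

No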